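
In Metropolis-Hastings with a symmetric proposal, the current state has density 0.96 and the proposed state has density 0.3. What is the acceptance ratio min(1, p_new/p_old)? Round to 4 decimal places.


Ratio = p_new / p_old = 0.3 / 0.96 = 0.3125
Acceptance = min(1, 0.3125) = 0.3125

0.3125


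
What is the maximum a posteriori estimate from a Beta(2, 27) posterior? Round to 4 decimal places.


The MAP estimate equals the mode of the distribution.
Mode of Beta(a,b) = (a-1)/(a+b-2)
= 1/27
= 0.037

0.037


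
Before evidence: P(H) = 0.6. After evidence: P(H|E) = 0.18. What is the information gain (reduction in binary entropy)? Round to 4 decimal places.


Prior entropy = 0.971
Posterior entropy = 0.6801
Information gain = 0.971 - 0.6801 = 0.2909

0.2909


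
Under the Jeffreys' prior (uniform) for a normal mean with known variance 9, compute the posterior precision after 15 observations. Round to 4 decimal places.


Prior precision = 0 (flat prior).
Post. prec. = 0 + n/var = 15/9 = 1.6667

1.6667


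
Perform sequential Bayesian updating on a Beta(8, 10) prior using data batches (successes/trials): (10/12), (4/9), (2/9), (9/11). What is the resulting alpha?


Accumulate successes: 25
Posterior alpha = prior alpha + sum of successes
= 8 + 25 = 33

33


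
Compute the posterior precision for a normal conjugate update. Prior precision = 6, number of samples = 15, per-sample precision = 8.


tau_post = tau_0 + n * tau
= 6 + 15 * 8 = 126

126


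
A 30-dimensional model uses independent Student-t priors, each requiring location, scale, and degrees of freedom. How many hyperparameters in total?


Per parameter: 3 (location, scale, and degrees of freedom).
Total = 30 * 3 = 90

90


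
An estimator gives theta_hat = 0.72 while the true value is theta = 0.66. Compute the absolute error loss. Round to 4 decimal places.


The absolute error loss is |theta_hat - theta|
= |0.72 - 0.66|
= 0.06

0.06


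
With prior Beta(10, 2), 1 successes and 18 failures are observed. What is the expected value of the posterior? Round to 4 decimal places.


Posterior = Beta(11, 20)
E[theta] = alpha/(alpha+beta)
= 11/31 = 0.3548

0.3548


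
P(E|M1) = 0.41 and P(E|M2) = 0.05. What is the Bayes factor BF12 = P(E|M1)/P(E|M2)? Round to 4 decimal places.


Bayes factor BF12 = P(E|M1) / P(E|M2)
= 0.41 / 0.05
= 8.2

8.2


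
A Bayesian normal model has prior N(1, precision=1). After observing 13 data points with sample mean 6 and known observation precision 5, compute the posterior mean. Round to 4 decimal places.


Posterior mean = (prior_precision * prior_mean + n * data_precision * data_mean) / (prior_precision + n * data_precision)
Numerator = 1*1 + 13*5*6 = 391
Denominator = 1 + 13*5 = 66
Posterior mean = 5.9242

5.9242


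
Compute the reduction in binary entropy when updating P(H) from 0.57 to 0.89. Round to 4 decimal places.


H_before = -p*log2(p) - (1-p)*log2(1-p) for p=0.57: 0.9858
H_after for p=0.89: 0.4999
Reduction = 0.9858 - 0.4999 = 0.4859

0.4859


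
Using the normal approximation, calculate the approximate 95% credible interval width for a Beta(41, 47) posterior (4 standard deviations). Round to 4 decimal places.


Var(Beta) = 41*47/(88^2 * 89) = 0.0028
SD = 0.0529
Width ~ 4*SD = 0.2115

0.2115


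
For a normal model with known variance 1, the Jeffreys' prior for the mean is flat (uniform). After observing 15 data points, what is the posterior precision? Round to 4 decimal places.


Jeffreys' prior for normal mean (known variance) is flat.
Prior precision = 0.
Posterior precision = prior_prec + n/sigma^2 = 0 + 15/1
= 15.0

15.0


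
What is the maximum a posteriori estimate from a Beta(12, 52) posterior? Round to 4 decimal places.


The MAP estimate equals the mode of the distribution.
Mode of Beta(a,b) = (a-1)/(a+b-2)
= 11/62
= 0.1774

0.1774


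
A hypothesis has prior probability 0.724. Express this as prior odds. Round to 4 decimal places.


Odds = P(H) / P(not H) = 0.724 / 0.276
= 2.6232

2.6232


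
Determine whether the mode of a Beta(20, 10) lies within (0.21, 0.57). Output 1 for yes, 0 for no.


First find the mode: (a-1)/(a+b-2) = 0.6786
Is 0.6786 in (0.21, 0.57)? 0

0


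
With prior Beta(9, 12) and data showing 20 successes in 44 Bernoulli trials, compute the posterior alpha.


Conjugate update: alpha_posterior = alpha_prior + k
= 9 + 20 = 29

29


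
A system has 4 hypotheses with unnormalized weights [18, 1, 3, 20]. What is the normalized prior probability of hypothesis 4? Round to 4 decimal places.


The normalized prior is the weight divided by the total.
Total weight = 42
P(H4) = 20 / 42 = 0.4762

0.4762


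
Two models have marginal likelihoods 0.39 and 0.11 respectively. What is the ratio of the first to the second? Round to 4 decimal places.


Evidence ratio = 0.39 / 0.11
= 3.5455

3.5455


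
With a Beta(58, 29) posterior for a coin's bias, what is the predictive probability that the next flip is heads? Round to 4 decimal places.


The predictive probability equals the posterior mean.
P(next = heads) = alpha / (alpha + beta)
= 58 / 87 = 0.6667

0.6667


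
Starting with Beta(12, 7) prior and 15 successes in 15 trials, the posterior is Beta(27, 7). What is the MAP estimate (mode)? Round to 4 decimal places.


The mode of Beta(a, b) when a > 1 and b > 1 is (a-1)/(a+b-2)
= (27 - 1) / (27 + 7 - 2)
= 26 / 32
= 0.8125

0.8125


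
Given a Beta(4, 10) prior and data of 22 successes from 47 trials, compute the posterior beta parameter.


Number of failures = 47 - 22 = 25
Posterior beta = 10 + 25 = 35

35


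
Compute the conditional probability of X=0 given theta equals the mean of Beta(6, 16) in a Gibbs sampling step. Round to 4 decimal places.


Mean of Beta(6, 16) = 0.2727
P(X=0 | theta=0.2727) = 0.7273

0.7273


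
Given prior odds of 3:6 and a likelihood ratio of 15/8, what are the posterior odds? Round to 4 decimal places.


Posterior odds = prior odds * LR
Prior odds = 3/6 = 0.5
LR = 15/8 = 1.875
Posterior odds = 0.5 * 1.875 = 0.9375

0.9375


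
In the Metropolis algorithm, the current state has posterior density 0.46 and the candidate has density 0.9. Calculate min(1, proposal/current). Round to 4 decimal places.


Ratio = 0.9/0.46 = 1.9565
Acceptance probability = min(1, 1.9565)
= 1.0

1.0


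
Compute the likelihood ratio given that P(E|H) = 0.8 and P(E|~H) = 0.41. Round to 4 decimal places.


LR = P(E|H) / P(E|~H)
= 0.8 / 0.41 = 1.9512

1.9512


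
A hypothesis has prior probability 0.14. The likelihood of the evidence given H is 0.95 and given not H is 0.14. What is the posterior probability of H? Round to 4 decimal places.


Using Bayes' theorem:
P(E) = 0.14 * 0.95 + 0.86 * 0.14
P(E) = 0.2534
P(H|E) = (0.14 * 0.95) / 0.2534 = 0.5249

0.5249


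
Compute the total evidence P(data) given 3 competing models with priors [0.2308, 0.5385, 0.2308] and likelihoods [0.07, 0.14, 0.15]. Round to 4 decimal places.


Marginal likelihood = sum P(model_i) * P(data|model_i)
Model 1: 0.2308 * 0.07 = 0.0162
Model 2: 0.5385 * 0.14 = 0.0754
Model 3: 0.2308 * 0.15 = 0.0346
Total = 0.1262

0.1262


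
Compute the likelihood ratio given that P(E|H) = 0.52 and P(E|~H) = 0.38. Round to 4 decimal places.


LR = P(E|H) / P(E|~H)
= 0.52 / 0.38 = 1.3684

1.3684


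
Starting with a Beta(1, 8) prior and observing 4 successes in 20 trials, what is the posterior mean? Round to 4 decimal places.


Posterior parameters: alpha = 1 + 4 = 5
beta = 8 + 16 = 24
Posterior mean = alpha / (alpha + beta) = 5 / 29
= 0.1724

0.1724


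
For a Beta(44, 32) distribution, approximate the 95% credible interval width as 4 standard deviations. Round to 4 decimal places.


Variance of Beta(a,b) = ab / ((a+b)^2 * (a+b+1))
= 44*32 / ((76)^2 * 77)
= 0.0032
SD = sqrt(0.0032) = 0.0563
Width = 4 * SD = 0.2251

0.2251


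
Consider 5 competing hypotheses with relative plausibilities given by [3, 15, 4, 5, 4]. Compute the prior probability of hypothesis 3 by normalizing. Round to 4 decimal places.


Sum of weights = 3 + 15 + 4 + 5 + 4 = 31
Normalized prior for H3 = 4 / 31
= 0.129

0.129


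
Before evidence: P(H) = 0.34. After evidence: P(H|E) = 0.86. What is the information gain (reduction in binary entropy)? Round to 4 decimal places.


Prior entropy = 0.9248
Posterior entropy = 0.5842
Information gain = 0.9248 - 0.5842 = 0.3406

0.3406


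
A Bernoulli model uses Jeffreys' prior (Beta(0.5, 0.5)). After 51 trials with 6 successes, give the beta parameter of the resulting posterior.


Posterior = Beta(prior_alpha + successes, prior_beta + failures)
= Beta(0.5 + 6, 0.5 + 45)
Posterior beta = 0.5 + (n - k) = 0.5 + 45 = 45.5

45.5


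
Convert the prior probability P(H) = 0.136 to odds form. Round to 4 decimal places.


P(not H) = 1 - 0.136 = 0.864
Odds = 0.136 / 0.864 = 0.1574

0.1574


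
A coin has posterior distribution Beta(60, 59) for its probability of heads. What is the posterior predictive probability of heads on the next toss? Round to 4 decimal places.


Posterior predictive = E[theta] = alpha/(alpha+beta)
= 60/119
= 0.5042

0.5042


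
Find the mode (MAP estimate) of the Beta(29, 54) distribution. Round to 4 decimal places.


For Beta(a,b) with a,b > 1:
Mode = (a-1)/(a+b-2) = (29-1)/(83-2)
= 28/81 = 0.3457

0.3457


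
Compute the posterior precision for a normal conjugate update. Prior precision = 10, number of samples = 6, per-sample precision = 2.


tau_post = tau_0 + n * tau
= 10 + 6 * 2 = 22

22


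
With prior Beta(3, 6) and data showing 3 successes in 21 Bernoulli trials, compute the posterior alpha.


Conjugate update: alpha_posterior = alpha_prior + k
= 3 + 3 = 6

6


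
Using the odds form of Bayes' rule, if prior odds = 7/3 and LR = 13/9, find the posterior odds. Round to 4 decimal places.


Bayes' rule in odds form: posterior odds = prior odds * LR
= (7 * 13) / (3 * 9)
= 91/27 = 3.3704

3.3704


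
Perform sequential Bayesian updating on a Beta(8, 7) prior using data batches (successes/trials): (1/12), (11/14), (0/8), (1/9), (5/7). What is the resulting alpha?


Accumulate successes: 18
Posterior alpha = prior alpha + sum of successes
= 8 + 18 = 26

26


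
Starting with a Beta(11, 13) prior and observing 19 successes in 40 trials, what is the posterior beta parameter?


Posterior beta = prior beta + failures
Failures = 40 - 19 = 21
beta_post = 13 + 21 = 34

34


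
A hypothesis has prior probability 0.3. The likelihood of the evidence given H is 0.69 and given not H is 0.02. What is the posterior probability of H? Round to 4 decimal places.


Using Bayes' theorem:
P(E) = 0.3 * 0.69 + 0.7 * 0.02
P(E) = 0.221
P(H|E) = (0.3 * 0.69) / 0.221 = 0.9367

0.9367


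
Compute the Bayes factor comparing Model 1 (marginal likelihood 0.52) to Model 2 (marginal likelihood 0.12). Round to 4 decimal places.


BF12 = marginal likelihood of M1 / marginal likelihood of M2
= 0.52/0.12
= 4.3333

4.3333


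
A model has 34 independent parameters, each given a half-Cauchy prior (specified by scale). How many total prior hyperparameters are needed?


Each half-Cauchy prior needs 1 hyperparameter (scale).
Total = 1 * 34 = 34

34


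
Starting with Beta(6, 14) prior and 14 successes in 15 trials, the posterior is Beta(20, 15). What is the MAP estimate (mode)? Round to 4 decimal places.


The mode of Beta(a, b) when a > 1 and b > 1 is (a-1)/(a+b-2)
= (20 - 1) / (20 + 15 - 2)
= 19 / 33
= 0.5758

0.5758


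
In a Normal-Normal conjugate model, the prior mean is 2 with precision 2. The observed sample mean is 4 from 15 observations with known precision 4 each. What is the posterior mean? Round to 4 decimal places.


Posterior precision = tau0 + n*tau = 2 + 15*4 = 62
Posterior mean = (tau0*mu0 + n*tau*xbar) / posterior_precision
= (2*2 + 15*4*4) / 62
= 244 / 62 = 3.9355

3.9355


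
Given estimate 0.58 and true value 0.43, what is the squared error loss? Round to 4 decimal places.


Squared error = (estimate - true)^2
Difference = 0.15
Loss = 0.15^2 = 0.0225

0.0225


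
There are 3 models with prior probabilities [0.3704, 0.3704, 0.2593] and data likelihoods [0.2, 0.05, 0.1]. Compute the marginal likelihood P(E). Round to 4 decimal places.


P(E) = sum over models of P(M_i) * P(E|M_i)
= 0.3704*0.2 + 0.3704*0.05 + 0.2593*0.1
= 0.1185

0.1185


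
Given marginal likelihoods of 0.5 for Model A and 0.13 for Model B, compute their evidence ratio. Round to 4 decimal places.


Ratio = ML(A) / ML(B) = 0.5/0.13
= 3.8462

3.8462


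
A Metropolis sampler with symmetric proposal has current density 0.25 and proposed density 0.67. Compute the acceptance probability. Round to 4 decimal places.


For symmetric proposals, acceptance = min(1, pi(x*)/pi(x))
= min(1, 0.67/0.25)
= min(1, 2.68) = 1.0

1.0


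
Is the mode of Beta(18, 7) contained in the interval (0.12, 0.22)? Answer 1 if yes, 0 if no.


Mode = (a-1)/(a+b-2) = 17/23 = 0.7391
Interval: (0.12, 0.22)
Contains mode? 0

0


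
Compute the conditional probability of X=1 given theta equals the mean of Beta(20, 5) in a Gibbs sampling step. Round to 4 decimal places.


Mean of Beta(20, 5) = 0.8
P(X=1 | theta=0.8) = 0.8

0.8


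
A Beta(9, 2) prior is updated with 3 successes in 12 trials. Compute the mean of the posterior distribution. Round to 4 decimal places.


After update: Beta(12, 11)
Mean = 12 / (12 + 11) = 12 / 23
= 0.5217

0.5217


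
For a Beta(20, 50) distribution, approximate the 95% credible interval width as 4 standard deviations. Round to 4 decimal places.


Variance of Beta(a,b) = ab / ((a+b)^2 * (a+b+1))
= 20*50 / ((70)^2 * 71)
= 0.0029
SD = sqrt(0.0029) = 0.0536
Width = 4 * SD = 0.2145

0.2145


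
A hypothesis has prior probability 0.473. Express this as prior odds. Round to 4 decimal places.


Odds = P(H) / P(not H) = 0.473 / 0.527
= 0.8975

0.8975


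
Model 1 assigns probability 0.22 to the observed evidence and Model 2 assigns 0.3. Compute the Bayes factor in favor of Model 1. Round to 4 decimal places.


BF = P(data|M1) / P(data|M2)
= 0.22 / 0.3 = 0.7333

0.7333


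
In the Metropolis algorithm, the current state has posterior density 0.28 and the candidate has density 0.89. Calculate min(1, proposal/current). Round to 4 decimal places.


Ratio = 0.89/0.28 = 3.1786
Acceptance probability = min(1, 3.1786)
= 1.0

1.0


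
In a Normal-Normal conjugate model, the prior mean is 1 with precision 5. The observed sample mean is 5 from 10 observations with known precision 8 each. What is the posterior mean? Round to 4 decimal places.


Posterior precision = tau0 + n*tau = 5 + 10*8 = 85
Posterior mean = (tau0*mu0 + n*tau*xbar) / posterior_precision
= (5*1 + 10*8*5) / 85
= 405 / 85 = 4.7647

4.7647


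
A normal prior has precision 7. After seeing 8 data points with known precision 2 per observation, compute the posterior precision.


In the conjugate normal model, precisions add:
tau_posterior = tau_prior + n * tau_data
= 7 + 8*2 = 23

23


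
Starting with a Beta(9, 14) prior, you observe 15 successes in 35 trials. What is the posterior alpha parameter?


For a Beta-Binomial conjugate model:
Posterior alpha = prior alpha + number of successes
= 9 + 15 = 24

24


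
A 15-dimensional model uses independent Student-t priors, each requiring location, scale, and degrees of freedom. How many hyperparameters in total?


Per parameter: 3 (location, scale, and degrees of freedom).
Total = 15 * 3 = 45

45


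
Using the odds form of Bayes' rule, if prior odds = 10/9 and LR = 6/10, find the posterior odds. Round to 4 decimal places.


Bayes' rule in odds form: posterior odds = prior odds * LR
= (10 * 6) / (9 * 10)
= 60/90 = 0.6667

0.6667


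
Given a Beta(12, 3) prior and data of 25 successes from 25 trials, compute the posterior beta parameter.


Number of failures = 25 - 25 = 0
Posterior beta = 3 + 0 = 3

3


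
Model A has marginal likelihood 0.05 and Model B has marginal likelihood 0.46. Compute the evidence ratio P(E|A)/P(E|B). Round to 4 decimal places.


Evidence ratio = P(E|A) / P(E|B)
= 0.05 / 0.46
= 0.1087

0.1087


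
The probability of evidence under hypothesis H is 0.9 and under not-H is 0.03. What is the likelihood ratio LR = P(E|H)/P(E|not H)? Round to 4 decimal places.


LR = 0.9 / 0.03
= 30.0

30.0


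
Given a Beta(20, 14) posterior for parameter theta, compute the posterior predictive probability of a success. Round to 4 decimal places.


For a Beta-Bernoulli model, the predictive probability is the mean:
P(success) = 20/(20+14) = 20/34 = 0.5882

0.5882


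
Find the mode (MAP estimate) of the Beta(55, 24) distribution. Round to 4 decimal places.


For Beta(a,b) with a,b > 1:
Mode = (a-1)/(a+b-2) = (55-1)/(79-2)
= 54/77 = 0.7013

0.7013


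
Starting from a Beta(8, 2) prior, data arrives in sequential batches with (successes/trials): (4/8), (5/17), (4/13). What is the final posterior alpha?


In sequential Bayesian updating, we sum all successes.
Total successes = 13
Final alpha = 8 + 13 = 21

21


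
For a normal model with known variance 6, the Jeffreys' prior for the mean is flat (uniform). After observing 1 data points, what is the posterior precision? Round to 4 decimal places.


Jeffreys' prior for normal mean (known variance) is flat.
Prior precision = 0.
Posterior precision = prior_prec + n/sigma^2 = 0 + 1/6
= 0.1667

0.1667


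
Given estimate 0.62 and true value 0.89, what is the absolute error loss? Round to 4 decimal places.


Absolute error = |estimate - true|
= |-0.27| = 0.27

0.27


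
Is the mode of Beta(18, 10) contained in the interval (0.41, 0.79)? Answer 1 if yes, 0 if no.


Mode = (a-1)/(a+b-2) = 17/26 = 0.6538
Interval: (0.41, 0.79)
Contains mode? 1

1


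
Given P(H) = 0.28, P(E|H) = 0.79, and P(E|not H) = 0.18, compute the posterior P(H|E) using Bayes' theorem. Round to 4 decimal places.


By Bayes' theorem: P(H|E) = P(E|H)*P(H) / P(E)
P(E) = P(E|H)*P(H) + P(E|not H)*P(not H)
P(E) = 0.79*0.28 + 0.18*0.72 = 0.3508
P(H|E) = 0.79*0.28 / 0.3508 = 0.6306

0.6306


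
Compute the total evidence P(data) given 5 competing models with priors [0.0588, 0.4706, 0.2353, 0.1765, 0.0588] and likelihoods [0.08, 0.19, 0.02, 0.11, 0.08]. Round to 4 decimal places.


Marginal likelihood = sum P(model_i) * P(data|model_i)
Model 1: 0.0588 * 0.08 = 0.0047
Model 2: 0.4706 * 0.19 = 0.0894
Model 3: 0.2353 * 0.02 = 0.0047
Model 4: 0.1765 * 0.11 = 0.0194
Model 5: 0.0588 * 0.08 = 0.0047
Total = 0.1229

0.1229


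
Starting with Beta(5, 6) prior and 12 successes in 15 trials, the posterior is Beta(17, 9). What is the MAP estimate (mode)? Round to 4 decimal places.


The mode of Beta(a, b) when a > 1 and b > 1 is (a-1)/(a+b-2)
= (17 - 1) / (17 + 9 - 2)
= 16 / 24
= 0.6667

0.6667


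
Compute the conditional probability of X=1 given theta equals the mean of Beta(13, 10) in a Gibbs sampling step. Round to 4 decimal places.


Mean of Beta(13, 10) = 0.5652
P(X=1 | theta=0.5652) = 0.5652

0.5652


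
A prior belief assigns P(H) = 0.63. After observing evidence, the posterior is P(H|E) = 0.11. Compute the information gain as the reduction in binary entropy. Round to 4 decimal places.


H(prior) = -0.63*log2(0.63) - 0.37*log2(0.37)
= 0.9507
H(post) = -0.11*log2(0.11) - 0.89*log2(0.89)
= 0.4999
IG = 0.9507 - 0.4999 = 0.4508

0.4508


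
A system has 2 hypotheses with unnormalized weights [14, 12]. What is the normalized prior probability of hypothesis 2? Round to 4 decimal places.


The normalized prior is the weight divided by the total.
Total weight = 26
P(H2) = 12 / 26 = 0.4615

0.4615


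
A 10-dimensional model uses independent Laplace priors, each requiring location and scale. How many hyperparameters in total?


Per parameter: 2 (location and scale).
Total = 10 * 2 = 20

20


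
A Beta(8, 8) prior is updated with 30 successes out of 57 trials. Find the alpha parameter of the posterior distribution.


In the Beta-Binomial conjugate update:
alpha_post = alpha_prior + successes
= 8 + 30
= 38

38


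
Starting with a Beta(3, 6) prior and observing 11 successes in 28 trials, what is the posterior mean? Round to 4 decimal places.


Posterior parameters: alpha = 3 + 11 = 14
beta = 6 + 17 = 23
Posterior mean = alpha / (alpha + beta) = 14 / 37
= 0.3784

0.3784


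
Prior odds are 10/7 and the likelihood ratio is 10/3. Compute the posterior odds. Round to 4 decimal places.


Posterior odds = prior odds * likelihood ratio
= (10/7) * (10/3)
= 100 / 21
= 4.7619

4.7619


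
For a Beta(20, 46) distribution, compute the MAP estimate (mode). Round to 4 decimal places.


MAP = mode = (a-1)/(a+b-2)
= (20-1)/(20+46-2)
= 19/64 = 0.2969

0.2969


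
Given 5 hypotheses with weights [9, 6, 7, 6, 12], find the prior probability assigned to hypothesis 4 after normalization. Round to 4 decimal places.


To normalize, divide each weight by the sum of all weights.
Sum = 40
Prior(H4) = 6/40 = 0.15

0.15


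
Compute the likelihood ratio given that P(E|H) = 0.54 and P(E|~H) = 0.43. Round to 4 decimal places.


LR = P(E|H) / P(E|~H)
= 0.54 / 0.43 = 1.2558

1.2558


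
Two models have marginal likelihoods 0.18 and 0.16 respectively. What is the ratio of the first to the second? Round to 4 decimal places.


Evidence ratio = 0.18 / 0.16
= 1.125

1.125


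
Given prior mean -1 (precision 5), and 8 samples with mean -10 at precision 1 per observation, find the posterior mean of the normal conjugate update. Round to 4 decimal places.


The posterior mean is a precision-weighted average of prior and data.
Post. prec. = 5 + 8 = 13
Post. mean = (-5 + -80)/13 = -85/13 = -6.5385

-6.5385


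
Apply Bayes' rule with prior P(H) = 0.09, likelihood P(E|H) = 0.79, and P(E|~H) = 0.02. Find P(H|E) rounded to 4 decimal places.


Step 1: Compute marginal P(E) = P(E|H)P(H) + P(E|~H)P(~H)
= 0.79*0.09 + 0.02*0.91 = 0.0893
Step 2: P(H|E) = P(E|H)P(H)/P(E) = 0.0711/0.0893
= 0.7962

0.7962


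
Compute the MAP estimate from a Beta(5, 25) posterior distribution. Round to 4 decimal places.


MAP = mode of Beta distribution
= (alpha - 1)/(alpha + beta - 2)
= (5-1)/(5+25-2)
= 4/28 = 0.1429

0.1429


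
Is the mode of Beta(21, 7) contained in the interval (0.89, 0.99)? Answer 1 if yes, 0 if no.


Mode = (a-1)/(a+b-2) = 20/26 = 0.7692
Interval: (0.89, 0.99)
Contains mode? 0

0


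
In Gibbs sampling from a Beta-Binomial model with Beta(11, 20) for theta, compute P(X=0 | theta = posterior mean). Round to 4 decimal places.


Posterior mean = alpha/(alpha+beta) = 11/31 = 0.3548
P(X=0|theta=mean) = 1 - theta = 0.6452

0.6452


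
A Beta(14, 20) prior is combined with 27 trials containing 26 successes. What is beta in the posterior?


In conjugate updating:
beta_posterior = beta_prior + (n - k)
= 20 + (27 - 26)
= 20 + 1 = 21

21


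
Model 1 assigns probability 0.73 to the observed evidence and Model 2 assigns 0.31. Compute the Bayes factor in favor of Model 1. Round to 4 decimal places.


BF = P(data|M1) / P(data|M2)
= 0.73 / 0.31 = 2.3548

2.3548


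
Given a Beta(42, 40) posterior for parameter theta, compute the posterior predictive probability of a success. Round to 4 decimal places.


For a Beta-Bernoulli model, the predictive probability is the mean:
P(success) = 42/(42+40) = 42/82 = 0.5122

0.5122


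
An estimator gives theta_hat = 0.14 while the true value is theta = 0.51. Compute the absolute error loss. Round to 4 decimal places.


The absolute error loss is |theta_hat - theta|
= |0.14 - 0.51|
= 0.37

0.37


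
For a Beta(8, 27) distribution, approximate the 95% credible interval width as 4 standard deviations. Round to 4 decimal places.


Variance of Beta(a,b) = ab / ((a+b)^2 * (a+b+1))
= 8*27 / ((35)^2 * 36)
= 0.0049
SD = sqrt(0.0049) = 0.07
Width = 4 * SD = 0.2799

0.2799


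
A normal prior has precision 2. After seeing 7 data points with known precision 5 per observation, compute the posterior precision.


In the conjugate normal model, precisions add:
tau_posterior = tau_prior + n * tau_data
= 2 + 7*5 = 37

37


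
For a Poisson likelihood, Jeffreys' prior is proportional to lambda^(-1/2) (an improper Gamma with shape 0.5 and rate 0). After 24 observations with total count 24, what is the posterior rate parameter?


Jeffreys' prior for Poisson is proportional to lambda^(-1/2).
Posterior is Gamma(0.5 + S, 0 + n) = Gamma(0.5 + 24, 24).
Posterior rate = 0 + n = 24

24.0


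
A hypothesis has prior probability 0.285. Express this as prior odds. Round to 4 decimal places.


Odds = P(H) / P(not H) = 0.285 / 0.715
= 0.3986

0.3986


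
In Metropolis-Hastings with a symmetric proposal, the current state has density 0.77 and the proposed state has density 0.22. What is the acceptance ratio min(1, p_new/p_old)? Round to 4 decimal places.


Ratio = p_new / p_old = 0.22 / 0.77 = 0.2857
Acceptance = min(1, 0.2857) = 0.2857

0.2857


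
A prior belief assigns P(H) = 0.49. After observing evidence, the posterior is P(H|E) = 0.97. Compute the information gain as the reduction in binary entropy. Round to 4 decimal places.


H(prior) = -0.49*log2(0.49) - 0.51*log2(0.51)
= 0.9997
H(post) = -0.97*log2(0.97) - 0.03*log2(0.03)
= 0.1944
IG = 0.9997 - 0.1944 = 0.8053

0.8053


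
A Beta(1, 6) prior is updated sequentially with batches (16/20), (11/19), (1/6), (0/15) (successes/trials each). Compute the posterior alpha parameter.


Sequential conjugate updating is equivalent to a single batch update.
Total successes across all batches = 28
alpha_posterior = alpha_prior + total_successes = 1 + 28
= 29

29


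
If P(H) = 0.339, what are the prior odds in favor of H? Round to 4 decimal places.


Prior odds = P(H) / (1 - P(H))
= 0.339 / 0.661
= 0.5129

0.5129


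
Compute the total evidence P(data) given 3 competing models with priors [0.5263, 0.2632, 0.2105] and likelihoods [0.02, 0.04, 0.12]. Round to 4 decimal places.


Marginal likelihood = sum P(model_i) * P(data|model_i)
Model 1: 0.5263 * 0.02 = 0.0105
Model 2: 0.2632 * 0.04 = 0.0105
Model 3: 0.2105 * 0.12 = 0.0253
Total = 0.0463

0.0463


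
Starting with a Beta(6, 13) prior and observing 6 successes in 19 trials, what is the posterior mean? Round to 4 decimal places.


Posterior parameters: alpha = 6 + 6 = 12
beta = 13 + 13 = 26
Posterior mean = alpha / (alpha + beta) = 12 / 38
= 0.3158

0.3158


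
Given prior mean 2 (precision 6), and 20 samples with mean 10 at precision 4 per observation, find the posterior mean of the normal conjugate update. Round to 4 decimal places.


The posterior mean is a precision-weighted average of prior and data.
Post. prec. = 6 + 80 = 86
Post. mean = (12 + 800)/86 = 812/86 = 9.4419

9.4419


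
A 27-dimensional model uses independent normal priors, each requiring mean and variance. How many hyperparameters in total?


Per parameter: 2 (mean and variance).
Total = 27 * 2 = 54

54


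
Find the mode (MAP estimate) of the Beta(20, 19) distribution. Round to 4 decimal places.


For Beta(a,b) with a,b > 1:
Mode = (a-1)/(a+b-2) = (20-1)/(39-2)
= 19/37 = 0.5135

0.5135


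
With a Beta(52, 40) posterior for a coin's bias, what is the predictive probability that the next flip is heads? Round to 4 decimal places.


The predictive probability equals the posterior mean.
P(next = heads) = alpha / (alpha + beta)
= 52 / 92 = 0.5652

0.5652


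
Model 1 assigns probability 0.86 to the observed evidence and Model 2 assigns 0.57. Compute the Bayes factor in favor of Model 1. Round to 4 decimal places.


BF = P(data|M1) / P(data|M2)
= 0.86 / 0.57 = 1.5088

1.5088


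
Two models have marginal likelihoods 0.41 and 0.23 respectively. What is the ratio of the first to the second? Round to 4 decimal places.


Evidence ratio = 0.41 / 0.23
= 1.7826

1.7826


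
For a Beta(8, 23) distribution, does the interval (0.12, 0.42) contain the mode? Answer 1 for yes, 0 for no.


Mode of Beta(a,b) = (a-1)/(a+b-2)
= (8-1)/(8+23-2) = 0.2414
Check: 0.12 <= 0.2414 <= 0.42?
Result: 1

1


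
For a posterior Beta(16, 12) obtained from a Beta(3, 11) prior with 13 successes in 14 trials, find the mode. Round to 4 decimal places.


Mode = (alpha - 1) / (alpha + beta - 2)
= 15 / 26
= 0.5769

0.5769


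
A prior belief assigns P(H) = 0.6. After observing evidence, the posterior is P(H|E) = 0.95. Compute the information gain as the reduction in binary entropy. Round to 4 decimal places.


H(prior) = -0.6*log2(0.6) - 0.4*log2(0.4)
= 0.971
H(post) = -0.95*log2(0.95) - 0.05*log2(0.05)
= 0.2864
IG = 0.971 - 0.2864 = 0.6846

0.6846


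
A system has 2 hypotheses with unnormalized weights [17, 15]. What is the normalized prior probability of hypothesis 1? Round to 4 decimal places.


The normalized prior is the weight divided by the total.
Total weight = 32
P(H1) = 17 / 32 = 0.5312

0.5312


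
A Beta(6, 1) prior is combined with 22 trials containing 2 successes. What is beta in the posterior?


In conjugate updating:
beta_posterior = beta_prior + (n - k)
= 1 + (22 - 2)
= 1 + 20 = 21

21


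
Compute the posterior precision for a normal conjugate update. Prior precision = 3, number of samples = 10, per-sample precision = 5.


tau_post = tau_0 + n * tau
= 3 + 10 * 5 = 53

53


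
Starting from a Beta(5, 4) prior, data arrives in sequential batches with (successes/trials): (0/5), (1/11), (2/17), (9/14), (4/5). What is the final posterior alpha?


In sequential Bayesian updating, we sum all successes.
Total successes = 16
Final alpha = 5 + 16 = 21

21


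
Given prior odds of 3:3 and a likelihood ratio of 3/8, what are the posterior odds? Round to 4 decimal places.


Posterior odds = prior odds * LR
Prior odds = 3/3 = 1.0
LR = 3/8 = 0.375
Posterior odds = 1.0 * 0.375 = 0.375

0.375


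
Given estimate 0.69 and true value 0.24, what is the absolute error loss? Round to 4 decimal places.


Absolute error = |estimate - true|
= |0.45| = 0.45

0.45


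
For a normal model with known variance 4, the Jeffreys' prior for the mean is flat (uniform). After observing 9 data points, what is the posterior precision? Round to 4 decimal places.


Jeffreys' prior for normal mean (known variance) is flat.
Prior precision = 0.
Posterior precision = prior_prec + n/sigma^2 = 0 + 9/4
= 2.25

2.25


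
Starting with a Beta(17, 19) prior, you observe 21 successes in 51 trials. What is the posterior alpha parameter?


For a Beta-Binomial conjugate model:
Posterior alpha = prior alpha + number of successes
= 17 + 21 = 38

38


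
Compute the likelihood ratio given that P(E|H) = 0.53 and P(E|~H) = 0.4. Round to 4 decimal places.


LR = P(E|H) / P(E|~H)
= 0.53 / 0.4 = 1.325

1.325


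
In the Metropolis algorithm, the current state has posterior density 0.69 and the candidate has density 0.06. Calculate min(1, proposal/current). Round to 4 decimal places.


Ratio = 0.06/0.69 = 0.087
Acceptance probability = min(1, 0.087)
= 0.087

0.087


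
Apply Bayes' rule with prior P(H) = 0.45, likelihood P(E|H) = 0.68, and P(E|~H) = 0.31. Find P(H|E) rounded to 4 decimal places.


Step 1: Compute marginal P(E) = P(E|H)P(H) + P(E|~H)P(~H)
= 0.68*0.45 + 0.31*0.55 = 0.4765
Step 2: P(H|E) = P(E|H)P(H)/P(E) = 0.306/0.4765
= 0.6422

0.6422


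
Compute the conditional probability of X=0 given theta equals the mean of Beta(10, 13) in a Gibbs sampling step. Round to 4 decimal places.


Mean of Beta(10, 13) = 0.4348
P(X=0 | theta=0.4348) = 0.5652

0.5652


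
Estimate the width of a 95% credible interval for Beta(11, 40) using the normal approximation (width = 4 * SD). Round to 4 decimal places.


For Beta(a,b): Var = ab/((a+b)^2(a+b+1))
Var = 0.0033, SD = 0.057
Approximate 95% CI width = 4 * 0.057 = 0.2281

0.2281


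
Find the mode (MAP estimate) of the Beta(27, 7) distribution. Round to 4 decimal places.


For Beta(a,b) with a,b > 1:
Mode = (a-1)/(a+b-2) = (27-1)/(34-2)
= 26/32 = 0.8125

0.8125


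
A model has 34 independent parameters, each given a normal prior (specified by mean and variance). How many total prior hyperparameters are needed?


Each normal prior needs 2 hyperparameters (mean and variance).
Total = 2 * 34 = 68

68


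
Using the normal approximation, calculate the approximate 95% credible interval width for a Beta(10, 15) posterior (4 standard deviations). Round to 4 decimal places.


Var(Beta) = 10*15/(25^2 * 26) = 0.0092
SD = 0.0961
Width ~ 4*SD = 0.3843

0.3843


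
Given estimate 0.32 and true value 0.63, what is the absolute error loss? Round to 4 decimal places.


Absolute error = |estimate - true|
= |-0.31| = 0.31

0.31


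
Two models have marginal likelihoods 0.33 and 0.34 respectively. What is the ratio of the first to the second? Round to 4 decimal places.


Evidence ratio = 0.33 / 0.34
= 0.9706

0.9706


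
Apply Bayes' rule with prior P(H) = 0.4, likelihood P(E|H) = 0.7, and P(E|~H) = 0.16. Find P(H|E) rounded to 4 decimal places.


Step 1: Compute marginal P(E) = P(E|H)P(H) + P(E|~H)P(~H)
= 0.7*0.4 + 0.16*0.6 = 0.376
Step 2: P(H|E) = P(E|H)P(H)/P(E) = 0.28/0.376
= 0.7447

0.7447


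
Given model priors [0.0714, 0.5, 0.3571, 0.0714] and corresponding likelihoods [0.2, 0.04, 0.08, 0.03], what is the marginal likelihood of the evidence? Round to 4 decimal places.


P(E) = sum_i P(M_i) P(E|M_i)
= 0.0143 + 0.02 + 0.0286 + 0.0021
= 0.065

0.065


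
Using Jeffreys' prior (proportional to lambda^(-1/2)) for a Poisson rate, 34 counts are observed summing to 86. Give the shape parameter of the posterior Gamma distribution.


Conjugate update: Gamma(prior_shape + S, prior_rate + n).
Prior shape = 0.5, prior rate = 0.
Posterior shape = 0.5 + S = 0.5 + 86 = 86.5

86.5


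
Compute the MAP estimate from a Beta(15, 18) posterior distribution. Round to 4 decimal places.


MAP = mode of Beta distribution
= (alpha - 1)/(alpha + beta - 2)
= (15-1)/(15+18-2)
= 14/31 = 0.4516

0.4516


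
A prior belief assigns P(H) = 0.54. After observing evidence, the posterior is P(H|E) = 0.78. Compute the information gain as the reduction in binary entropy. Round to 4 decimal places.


H(prior) = -0.54*log2(0.54) - 0.46*log2(0.46)
= 0.9954
H(post) = -0.78*log2(0.78) - 0.22*log2(0.22)
= 0.7602
IG = 0.9954 - 0.7602 = 0.2352

0.2352


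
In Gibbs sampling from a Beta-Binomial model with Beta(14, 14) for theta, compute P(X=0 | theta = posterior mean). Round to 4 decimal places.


Posterior mean = alpha/(alpha+beta) = 14/28 = 0.5
P(X=0|theta=mean) = 1 - theta = 0.5

0.5


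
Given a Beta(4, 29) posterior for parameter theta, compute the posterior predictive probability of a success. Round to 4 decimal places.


For a Beta-Bernoulli model, the predictive probability is the mean:
P(success) = 4/(4+29) = 4/33 = 0.1212

0.1212


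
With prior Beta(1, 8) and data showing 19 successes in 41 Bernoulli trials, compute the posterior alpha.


Conjugate update: alpha_posterior = alpha_prior + k
= 1 + 19 = 20

20


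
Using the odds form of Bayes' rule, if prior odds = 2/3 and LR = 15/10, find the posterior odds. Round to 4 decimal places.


Bayes' rule in odds form: posterior odds = prior odds * LR
= (2 * 15) / (3 * 10)
= 30/30 = 1.0

1.0


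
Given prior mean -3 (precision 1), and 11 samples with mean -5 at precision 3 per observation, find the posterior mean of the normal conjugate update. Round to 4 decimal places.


The posterior mean is a precision-weighted average of prior and data.
Post. prec. = 1 + 33 = 34
Post. mean = (-3 + -165)/34 = -168/34 = -4.9412

-4.9412


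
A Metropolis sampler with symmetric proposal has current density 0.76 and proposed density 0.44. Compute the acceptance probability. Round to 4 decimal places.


For symmetric proposals, acceptance = min(1, pi(x*)/pi(x))
= min(1, 0.44/0.76)
= min(1, 0.5789) = 0.5789

0.5789


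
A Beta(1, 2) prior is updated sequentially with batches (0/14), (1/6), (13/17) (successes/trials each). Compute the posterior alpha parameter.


Sequential conjugate updating is equivalent to a single batch update.
Total successes across all batches = 14
alpha_posterior = alpha_prior + total_successes = 1 + 14
= 15

15


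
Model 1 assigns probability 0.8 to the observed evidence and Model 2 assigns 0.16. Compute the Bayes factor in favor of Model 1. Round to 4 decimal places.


BF = P(data|M1) / P(data|M2)
= 0.8 / 0.16 = 5.0

5.0


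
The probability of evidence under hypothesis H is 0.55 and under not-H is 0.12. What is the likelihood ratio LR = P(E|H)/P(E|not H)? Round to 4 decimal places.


LR = 0.55 / 0.12
= 4.5833

4.5833


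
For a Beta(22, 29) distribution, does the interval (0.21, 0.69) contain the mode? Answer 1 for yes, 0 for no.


Mode of Beta(a,b) = (a-1)/(a+b-2)
= (22-1)/(22+29-2) = 0.4286
Check: 0.21 <= 0.4286 <= 0.69?
Result: 1

1


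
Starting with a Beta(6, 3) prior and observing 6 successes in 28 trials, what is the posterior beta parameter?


Posterior beta = prior beta + failures
Failures = 28 - 6 = 22
beta_post = 3 + 22 = 25

25


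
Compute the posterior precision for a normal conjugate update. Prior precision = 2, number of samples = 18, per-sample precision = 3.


tau_post = tau_0 + n * tau
= 2 + 18 * 3 = 56

56


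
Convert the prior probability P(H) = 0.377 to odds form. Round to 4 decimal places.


P(not H) = 1 - 0.377 = 0.623
Odds = 0.377 / 0.623 = 0.6051

0.6051


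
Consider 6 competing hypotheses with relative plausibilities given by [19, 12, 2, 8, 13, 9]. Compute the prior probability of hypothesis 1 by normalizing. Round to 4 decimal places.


Sum of weights = 19 + 12 + 2 + 8 + 13 + 9 = 63
Normalized prior for H1 = 19 / 63
= 0.3016

0.3016


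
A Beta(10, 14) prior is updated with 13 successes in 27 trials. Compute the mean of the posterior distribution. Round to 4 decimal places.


After update: Beta(23, 28)
Mean = 23 / (23 + 28) = 23 / 51
= 0.451

0.451


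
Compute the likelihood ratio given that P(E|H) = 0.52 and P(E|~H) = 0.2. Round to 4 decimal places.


LR = P(E|H) / P(E|~H)
= 0.52 / 0.2 = 2.6

2.6


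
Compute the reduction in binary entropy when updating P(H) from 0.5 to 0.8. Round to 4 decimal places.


H_before = -p*log2(p) - (1-p)*log2(1-p) for p=0.5: 1.0
H_after for p=0.8: 0.7219
Reduction = 1.0 - 0.7219 = 0.2781

0.2781


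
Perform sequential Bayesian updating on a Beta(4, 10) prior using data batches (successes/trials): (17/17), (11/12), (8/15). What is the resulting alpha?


Accumulate successes: 36
Posterior alpha = prior alpha + sum of successes
= 4 + 36 = 40

40


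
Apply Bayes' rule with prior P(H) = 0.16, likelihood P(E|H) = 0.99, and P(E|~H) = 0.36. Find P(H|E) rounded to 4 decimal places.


Step 1: Compute marginal P(E) = P(E|H)P(H) + P(E|~H)P(~H)
= 0.99*0.16 + 0.36*0.84 = 0.4608
Step 2: P(H|E) = P(E|H)P(H)/P(E) = 0.1584/0.4608
= 0.3438

0.3438


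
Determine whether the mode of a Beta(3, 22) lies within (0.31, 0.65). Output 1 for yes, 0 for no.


First find the mode: (a-1)/(a+b-2) = 0.087
Is 0.087 in (0.31, 0.65)? 0

0


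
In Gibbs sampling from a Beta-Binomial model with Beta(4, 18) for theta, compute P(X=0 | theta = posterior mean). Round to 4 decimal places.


Posterior mean = alpha/(alpha+beta) = 4/22 = 0.1818
P(X=0|theta=mean) = 1 - theta = 0.8182

0.8182


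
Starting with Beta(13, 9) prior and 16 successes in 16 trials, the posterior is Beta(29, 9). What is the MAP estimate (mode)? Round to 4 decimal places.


The mode of Beta(a, b) when a > 1 and b > 1 is (a-1)/(a+b-2)
= (29 - 1) / (29 + 9 - 2)
= 28 / 36
= 0.7778

0.7778


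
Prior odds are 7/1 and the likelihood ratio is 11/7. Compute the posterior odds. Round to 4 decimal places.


Posterior odds = prior odds * likelihood ratio
= (7/1) * (11/7)
= 77 / 7
= 11.0

11.0
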